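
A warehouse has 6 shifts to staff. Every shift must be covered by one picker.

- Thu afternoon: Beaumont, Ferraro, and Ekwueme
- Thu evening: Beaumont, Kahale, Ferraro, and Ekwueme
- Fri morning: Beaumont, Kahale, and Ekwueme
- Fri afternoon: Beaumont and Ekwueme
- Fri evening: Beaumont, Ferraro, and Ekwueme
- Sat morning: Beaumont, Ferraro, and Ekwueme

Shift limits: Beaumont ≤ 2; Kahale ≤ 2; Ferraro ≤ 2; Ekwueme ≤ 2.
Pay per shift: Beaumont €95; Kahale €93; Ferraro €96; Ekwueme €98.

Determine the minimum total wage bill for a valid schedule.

Picking the cheapest available picker for each shift independently would cost €566, but that ignores the shift limits.
An optimal schedule: Thu afternoon→Beaumont, Thu evening→Kahale, Fri morning→Kahale, Fri afternoon→Beaumont, Fri evening→Ferraro, Sat morning→Ferraro.
Total: 95 + 93 + 93 + 95 + 96 + 96 = €568.

€568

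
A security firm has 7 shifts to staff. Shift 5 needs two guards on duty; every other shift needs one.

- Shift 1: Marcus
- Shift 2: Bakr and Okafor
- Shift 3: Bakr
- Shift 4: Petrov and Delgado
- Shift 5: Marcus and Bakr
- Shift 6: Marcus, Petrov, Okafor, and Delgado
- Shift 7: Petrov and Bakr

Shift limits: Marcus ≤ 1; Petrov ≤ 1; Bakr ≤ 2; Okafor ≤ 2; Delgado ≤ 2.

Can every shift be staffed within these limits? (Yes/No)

Total capacity is 8 and 8 slots are needed, so capacity alone doesn't rule it out.
Shifts {Shift 1, Shift 5} need 3 worker-slots in total, but the guards available for any of those shifts (Marcus and Bakr) can supply at most 2 among them. So no valid schedule exists.

No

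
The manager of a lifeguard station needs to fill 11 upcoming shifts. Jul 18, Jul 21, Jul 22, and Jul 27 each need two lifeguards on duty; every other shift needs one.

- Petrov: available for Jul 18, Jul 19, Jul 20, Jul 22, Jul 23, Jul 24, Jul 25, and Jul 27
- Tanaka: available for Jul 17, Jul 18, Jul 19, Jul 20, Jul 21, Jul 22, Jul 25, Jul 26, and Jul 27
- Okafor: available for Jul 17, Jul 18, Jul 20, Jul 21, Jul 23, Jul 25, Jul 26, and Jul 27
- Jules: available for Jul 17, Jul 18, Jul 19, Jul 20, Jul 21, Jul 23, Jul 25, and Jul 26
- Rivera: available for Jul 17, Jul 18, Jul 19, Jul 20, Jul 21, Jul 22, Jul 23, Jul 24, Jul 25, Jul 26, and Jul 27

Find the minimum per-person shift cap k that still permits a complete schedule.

3

With 5 lifeguards and 15 worker-slots to fill, someone must work at least ⌈15/5⌉ = 3 shifts, so k ≥ 3.
k = 3 works: Jul 17→Tanaka, Jul 18→Jules+Rivera, Jul 19→Petrov, Jul 20→Okafor, Jul 21→Jules+Rivera, Jul 22→Petrov+Tanaka, Jul 23→Okafor, Jul 24→Petrov, Jul 25→Jules, Jul 26→Tanaka, Jul 27→Okafor+Rivera.
Loads: Petrov 3, Tanaka 3, Okafor 3, Jules 3, Rivera 3 — all ≤ 3.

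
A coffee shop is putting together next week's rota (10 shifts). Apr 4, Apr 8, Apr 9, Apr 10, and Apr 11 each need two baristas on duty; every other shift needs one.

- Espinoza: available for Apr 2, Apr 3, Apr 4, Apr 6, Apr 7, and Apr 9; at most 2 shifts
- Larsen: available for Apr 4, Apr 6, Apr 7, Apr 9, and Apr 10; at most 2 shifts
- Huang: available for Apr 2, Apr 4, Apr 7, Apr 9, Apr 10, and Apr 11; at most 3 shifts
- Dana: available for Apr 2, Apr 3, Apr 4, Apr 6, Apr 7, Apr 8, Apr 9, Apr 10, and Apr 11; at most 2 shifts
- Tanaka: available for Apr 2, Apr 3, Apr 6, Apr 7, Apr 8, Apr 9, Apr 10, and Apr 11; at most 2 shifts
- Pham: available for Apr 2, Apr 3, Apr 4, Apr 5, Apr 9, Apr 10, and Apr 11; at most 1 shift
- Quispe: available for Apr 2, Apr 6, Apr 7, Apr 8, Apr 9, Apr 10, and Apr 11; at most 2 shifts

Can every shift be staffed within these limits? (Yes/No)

Total capacity is 2+2+3+2+2+1+2 = 14 but 15 worker-slots are needed — infeasible.

No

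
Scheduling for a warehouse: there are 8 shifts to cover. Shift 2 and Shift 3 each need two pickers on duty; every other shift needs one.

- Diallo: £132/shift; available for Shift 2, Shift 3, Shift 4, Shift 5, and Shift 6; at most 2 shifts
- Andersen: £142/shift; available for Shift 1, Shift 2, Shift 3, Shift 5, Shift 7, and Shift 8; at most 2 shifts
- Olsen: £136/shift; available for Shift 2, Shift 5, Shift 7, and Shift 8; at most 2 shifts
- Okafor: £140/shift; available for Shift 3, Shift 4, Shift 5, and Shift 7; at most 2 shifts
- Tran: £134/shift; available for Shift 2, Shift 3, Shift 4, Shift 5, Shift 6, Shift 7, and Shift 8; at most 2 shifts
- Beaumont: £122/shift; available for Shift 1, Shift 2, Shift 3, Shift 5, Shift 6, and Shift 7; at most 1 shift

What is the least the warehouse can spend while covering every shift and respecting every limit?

£1348

Picking the cheapest available picker for each shift independently would cost £1262, but that ignores the shift limits.
An optimal schedule: Shift 1→Beaumont, Shift 2→Tran+Olsen, Shift 3→Okafor+Andersen, Shift 4→Diallo, Shift 5→Okafor, Shift 6→Diallo, Shift 7→Olsen, Shift 8→Tran.
Total: 122 + 134 + 136 + 140 + 142 + 132 + 140 + 132 + 136 + 134 = £1348.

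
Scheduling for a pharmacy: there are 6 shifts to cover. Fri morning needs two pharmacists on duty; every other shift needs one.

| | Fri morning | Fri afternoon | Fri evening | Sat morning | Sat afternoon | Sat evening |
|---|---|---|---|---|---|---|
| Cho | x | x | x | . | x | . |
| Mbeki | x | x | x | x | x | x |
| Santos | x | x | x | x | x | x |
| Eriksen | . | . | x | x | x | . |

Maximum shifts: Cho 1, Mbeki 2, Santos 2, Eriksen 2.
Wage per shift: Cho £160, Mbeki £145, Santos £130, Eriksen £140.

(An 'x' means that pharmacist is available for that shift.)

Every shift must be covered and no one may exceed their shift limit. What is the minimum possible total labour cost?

Picking the cheapest available pharmacist for each shift independently would cost £925, but that ignores the shift limits.
An optimal schedule: Fri morning→Cho+Mbeki, Fri afternoon→Santos, Fri evening→Eriksen, Sat morning→Santos, Sat afternoon→Eriksen, Sat evening→Mbeki.
Total: 160 + 145 + 130 + 140 + 130 + 140 + 145 = £990.

£990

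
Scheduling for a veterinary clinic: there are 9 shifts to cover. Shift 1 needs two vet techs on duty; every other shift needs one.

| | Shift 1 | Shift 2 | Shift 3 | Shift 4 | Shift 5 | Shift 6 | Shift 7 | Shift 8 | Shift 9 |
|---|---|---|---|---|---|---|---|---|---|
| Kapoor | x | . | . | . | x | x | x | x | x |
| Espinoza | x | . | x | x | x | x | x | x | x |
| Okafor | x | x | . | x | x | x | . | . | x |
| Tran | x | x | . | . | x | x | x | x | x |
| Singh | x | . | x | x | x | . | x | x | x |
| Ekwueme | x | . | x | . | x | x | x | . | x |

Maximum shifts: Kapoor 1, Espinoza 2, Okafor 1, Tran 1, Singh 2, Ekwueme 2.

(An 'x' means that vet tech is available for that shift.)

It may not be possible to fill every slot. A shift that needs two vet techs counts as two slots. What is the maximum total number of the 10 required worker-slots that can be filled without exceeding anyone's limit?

9

Total capacity across all vet techs is 1+2+1+1+2+2 = 9, and 10 slots are needed, so at most 9 can be filled.
An assignment achieving 9: Shift 1→Singh+Ekwueme, Shift 2→Okafor, Shift 3→Espinoza, Shift 4→Espinoza, Shift 5→Ekwueme, Shift 6→Tran, Shift 7→Singh, Shift 8→Kapoor.
Loads: Kapoor 1/1, Espinoza 2/2, Okafor 1/1, Tran 1/1, Singh 2/2, Ekwueme 2/2.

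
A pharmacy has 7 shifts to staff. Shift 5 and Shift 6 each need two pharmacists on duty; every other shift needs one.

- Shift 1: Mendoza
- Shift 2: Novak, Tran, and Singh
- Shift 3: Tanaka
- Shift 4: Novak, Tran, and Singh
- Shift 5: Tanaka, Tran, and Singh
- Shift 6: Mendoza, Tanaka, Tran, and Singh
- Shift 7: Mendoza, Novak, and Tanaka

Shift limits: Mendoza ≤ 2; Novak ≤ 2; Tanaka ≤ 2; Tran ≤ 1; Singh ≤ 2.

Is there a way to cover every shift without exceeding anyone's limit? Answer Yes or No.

Shift 1 can only be covered by Mendoza, so that assignment is forced.
Shift 3 can only be covered by Tanaka, so that assignment is forced.
One valid schedule: Shift 1→Mendoza, Shift 2→Novak, Shift 3→Tanaka, Shift 4→Novak, Shift 5→Tanaka+Singh, Shift 6→Tran+Singh, Shift 7→Mendoza.
Loads: Mendoza 2/2, Novak 2/2, Tanaka 2/2, Tran 1/1, Singh 2/2 — all within limits.

Yes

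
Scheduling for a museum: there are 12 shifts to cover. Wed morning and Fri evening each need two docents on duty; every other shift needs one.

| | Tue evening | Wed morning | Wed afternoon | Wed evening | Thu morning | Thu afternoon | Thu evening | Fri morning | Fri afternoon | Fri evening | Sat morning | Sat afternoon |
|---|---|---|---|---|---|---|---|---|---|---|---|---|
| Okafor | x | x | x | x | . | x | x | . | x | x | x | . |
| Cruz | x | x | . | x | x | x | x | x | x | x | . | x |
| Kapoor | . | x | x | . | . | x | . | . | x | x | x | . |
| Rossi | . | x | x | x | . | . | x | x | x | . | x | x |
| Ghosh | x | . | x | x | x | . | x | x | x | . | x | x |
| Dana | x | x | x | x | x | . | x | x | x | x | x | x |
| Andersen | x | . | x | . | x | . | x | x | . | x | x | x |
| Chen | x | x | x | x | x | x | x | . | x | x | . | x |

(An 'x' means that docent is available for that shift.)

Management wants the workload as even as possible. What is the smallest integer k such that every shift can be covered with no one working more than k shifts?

With 8 docents and 14 worker-slots to fill, someone must work at least ⌈14/8⌉ = 2 shifts, so k ≥ 2.
k = 2 works: Tue evening→Okafor, Wed morning→Dana+Chen, Wed afternoon→Kapoor, Wed evening→Rossi, Thu morning→Cruz, Thu afternoon→Okafor, Thu evening→Ghosh, Fri morning→Cruz, Fri afternoon→Ghosh, Fri evening→Dana+Andersen, Sat morning→Kapoor, Sat afternoon→Rossi.
Loads: Okafor 2, Cruz 2, Kapoor 2, Rossi 2, Ghosh 2, Dana 2, Andersen 1, Chen 1 — all ≤ 2.

2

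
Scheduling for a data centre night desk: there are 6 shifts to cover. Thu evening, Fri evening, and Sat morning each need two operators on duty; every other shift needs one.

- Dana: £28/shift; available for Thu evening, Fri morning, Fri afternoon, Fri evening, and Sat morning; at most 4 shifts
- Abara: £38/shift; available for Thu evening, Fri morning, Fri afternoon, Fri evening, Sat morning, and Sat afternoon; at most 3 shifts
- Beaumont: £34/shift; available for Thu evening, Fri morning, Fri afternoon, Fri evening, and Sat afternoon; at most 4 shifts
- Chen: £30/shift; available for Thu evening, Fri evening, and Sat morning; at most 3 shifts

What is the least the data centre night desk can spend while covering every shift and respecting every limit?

Picking the cheapest available operator for each shift independently would cost £264, but that ignores the shift limits.
An optimal schedule: Thu evening→Dana+Chen, Fri morning→Dana, Fri afternoon→Dana, Fri evening→Chen+Beaumont, Sat morning→Dana+Chen, Sat afternoon→Beaumont.
Total: 28 + 30 + 28 + 28 + 30 + 34 + 28 + 30 + 34 = £270.

£270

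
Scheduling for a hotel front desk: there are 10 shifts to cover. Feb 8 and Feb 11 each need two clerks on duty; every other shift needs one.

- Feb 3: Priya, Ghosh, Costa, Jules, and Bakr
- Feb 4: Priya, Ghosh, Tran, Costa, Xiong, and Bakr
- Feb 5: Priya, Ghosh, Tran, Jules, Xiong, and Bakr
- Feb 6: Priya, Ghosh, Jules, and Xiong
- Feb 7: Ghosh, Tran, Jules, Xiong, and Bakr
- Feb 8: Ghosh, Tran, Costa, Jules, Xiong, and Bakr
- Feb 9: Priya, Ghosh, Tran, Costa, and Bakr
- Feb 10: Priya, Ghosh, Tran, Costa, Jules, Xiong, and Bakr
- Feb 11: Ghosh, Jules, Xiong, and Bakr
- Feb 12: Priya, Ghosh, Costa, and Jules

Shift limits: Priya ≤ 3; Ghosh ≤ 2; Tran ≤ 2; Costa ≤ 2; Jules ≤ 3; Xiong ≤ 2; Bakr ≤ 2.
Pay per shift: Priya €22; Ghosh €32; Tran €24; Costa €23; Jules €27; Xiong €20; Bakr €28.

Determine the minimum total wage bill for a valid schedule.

Picking the cheapest available clerk for each shift independently would cost €256, but that ignores the shift limits.
An optimal schedule: Feb 3→Priya, Feb 4→Costa, Feb 5→Tran, Feb 6→Xiong, Feb 7→Tran, Feb 8→Costa+Jules, Feb 9→Priya, Feb 10→Jules, Feb 11→Xiong+Jules, Feb 12→Priya.
Total: 22 + 23 + 24 + 20 + 24 + 23 + 27 + 22 + 27 + 20 + 27 + 22 = €281.

€281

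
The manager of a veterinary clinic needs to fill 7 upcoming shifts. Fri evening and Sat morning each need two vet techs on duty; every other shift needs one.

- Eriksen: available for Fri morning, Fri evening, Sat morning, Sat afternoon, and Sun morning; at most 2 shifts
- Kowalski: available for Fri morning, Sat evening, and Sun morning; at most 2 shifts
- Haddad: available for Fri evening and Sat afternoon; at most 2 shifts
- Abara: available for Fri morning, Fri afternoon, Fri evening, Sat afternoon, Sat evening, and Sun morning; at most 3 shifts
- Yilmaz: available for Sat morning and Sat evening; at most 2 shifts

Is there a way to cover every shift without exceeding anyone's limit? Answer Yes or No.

Fri afternoon can only be covered by Abara, so that assignment is forced.
Sat morning can only be covered by Eriksen and Yilmaz, so that assignment is forced.
One valid schedule: Fri morning→Eriksen, Fri afternoon→Abara, Fri evening→Haddad+Abara, Sat morning→Eriksen+Yilmaz, Sat afternoon→Haddad, Sat evening→Kowalski, Sun morning→Kowalski.
Loads: Eriksen 2/2, Kowalski 2/2, Haddad 2/2, Abara 2/3, Yilmaz 1/2 — all within limits.

Yes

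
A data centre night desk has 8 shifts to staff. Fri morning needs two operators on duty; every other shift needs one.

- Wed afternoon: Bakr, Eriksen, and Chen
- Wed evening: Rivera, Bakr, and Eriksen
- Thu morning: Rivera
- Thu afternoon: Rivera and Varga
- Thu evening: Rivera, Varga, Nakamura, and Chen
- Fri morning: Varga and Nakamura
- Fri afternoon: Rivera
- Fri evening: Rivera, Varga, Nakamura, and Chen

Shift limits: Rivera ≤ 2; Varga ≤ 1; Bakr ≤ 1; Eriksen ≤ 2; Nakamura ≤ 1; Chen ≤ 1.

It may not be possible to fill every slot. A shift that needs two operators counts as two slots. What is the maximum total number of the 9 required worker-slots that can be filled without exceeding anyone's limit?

Total capacity across all operators is 2+1+1+2+1+1 = 8, and 9 slots are needed, so at most 8 can be filled.
Shifts {Thu morning, Thu afternoon, Fri morning, Fri afternoon} need 5 slots but only Rivera, Varga, and Nakamura are available for them, supplying at most 4 — so at least 1 slot must go unfilled.
An assignment achieving 7: Wed afternoon→Bakr, Wed evening→Eriksen, Thu morning→Rivera, Thu afternoon→Varga, Thu evening→Chen, Fri morning→Nakamura, Fri afternoon→Rivera.
Loads: Rivera 2/2, Varga 1/1, Bakr 1/1, Eriksen 1/2, Nakamura 1/1, Chen 1/1.

7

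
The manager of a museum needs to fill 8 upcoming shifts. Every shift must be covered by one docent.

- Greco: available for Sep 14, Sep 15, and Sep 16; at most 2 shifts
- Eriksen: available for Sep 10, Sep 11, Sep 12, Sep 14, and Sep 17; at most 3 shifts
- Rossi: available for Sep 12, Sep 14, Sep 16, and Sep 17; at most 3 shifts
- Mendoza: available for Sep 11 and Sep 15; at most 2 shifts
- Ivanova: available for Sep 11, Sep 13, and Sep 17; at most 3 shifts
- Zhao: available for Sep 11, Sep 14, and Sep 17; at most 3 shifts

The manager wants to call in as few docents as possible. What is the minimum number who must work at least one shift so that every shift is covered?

8 slots to fill and no one can take more than 3, so at least ⌈8/3⌉ = 3 docents are needed.
Greco, Eriksen, and Ivanova alone can cover everything: Sep 10→Eriksen, Sep 11→Ivanova, Sep 12→Eriksen, Sep 13→Ivanova, Sep 14→Eriksen, Sep 15→Greco, Sep 16→Greco, Sep 17→Ivanova.

3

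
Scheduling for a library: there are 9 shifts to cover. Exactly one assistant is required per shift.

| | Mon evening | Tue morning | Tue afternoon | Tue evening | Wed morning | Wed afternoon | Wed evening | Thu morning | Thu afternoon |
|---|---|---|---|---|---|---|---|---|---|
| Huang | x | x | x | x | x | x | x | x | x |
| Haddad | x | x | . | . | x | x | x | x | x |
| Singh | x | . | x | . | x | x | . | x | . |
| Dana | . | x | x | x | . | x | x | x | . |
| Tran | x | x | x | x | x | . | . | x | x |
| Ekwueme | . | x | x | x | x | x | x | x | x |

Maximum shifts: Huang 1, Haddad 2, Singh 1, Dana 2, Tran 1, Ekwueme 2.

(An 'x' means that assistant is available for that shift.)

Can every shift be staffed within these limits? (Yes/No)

Yes

One valid schedule: Mon evening→Huang, Tue morning→Dana, Tue afternoon→Singh, Tue evening→Dana, Wed morning→Tran, Wed afternoon→Ekwueme, Wed evening→Haddad, Thu morning→Ekwueme, Thu afternoon→Haddad.
Loads: Huang 1/1, Haddad 2/2, Singh 1/1, Dana 2/2, Tran 1/1, Ekwueme 2/2 — all within limits.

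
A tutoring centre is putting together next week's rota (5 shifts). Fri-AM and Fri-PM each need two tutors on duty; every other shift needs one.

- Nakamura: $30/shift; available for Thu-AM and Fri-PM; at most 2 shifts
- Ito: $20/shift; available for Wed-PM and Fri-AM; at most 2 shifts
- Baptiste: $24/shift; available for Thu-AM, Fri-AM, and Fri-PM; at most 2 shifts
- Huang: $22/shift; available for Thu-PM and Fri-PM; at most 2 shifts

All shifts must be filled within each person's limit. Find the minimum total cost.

$162

Wed-PM can only be covered by Ito, so that assignment is forced.
Thu-PM can only be covered by Huang, so that assignment is forced.
Fri-AM can only be covered by Ito and Baptiste, so that assignment is forced.
Picking the cheapest available tutor for each shift independently would cost $156, but that ignores the shift limits.
An optimal schedule: Wed-PM→Ito, Thu-AM→Baptiste, Thu-PM→Huang, Fri-AM→Ito+Baptiste, Fri-PM→Huang+Nakamura.
Total: 20 + 24 + 22 + 20 + 24 + 22 + 30 = $162.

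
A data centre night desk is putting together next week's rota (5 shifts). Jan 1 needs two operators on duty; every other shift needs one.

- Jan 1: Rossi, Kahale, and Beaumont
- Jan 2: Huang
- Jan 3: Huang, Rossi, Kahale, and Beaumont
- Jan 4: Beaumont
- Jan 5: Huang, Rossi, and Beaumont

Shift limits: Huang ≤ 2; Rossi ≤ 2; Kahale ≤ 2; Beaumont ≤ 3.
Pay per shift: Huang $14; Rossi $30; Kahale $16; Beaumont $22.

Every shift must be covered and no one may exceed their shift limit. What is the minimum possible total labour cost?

Jan 2 can only be covered by Huang, so that assignment is forced.
Jan 4 can only be covered by Beaumont, so that assignment is forced.
Picking the cheapest available operator for each shift independently would cost $102, but that ignores the shift limits.
An optimal schedule: Jan 1→Kahale+Beaumont, Jan 2→Huang, Jan 3→Kahale, Jan 4→Beaumont, Jan 5→Huang.
Total: 16 + 22 + 14 + 16 + 22 + 14 = $104.

$104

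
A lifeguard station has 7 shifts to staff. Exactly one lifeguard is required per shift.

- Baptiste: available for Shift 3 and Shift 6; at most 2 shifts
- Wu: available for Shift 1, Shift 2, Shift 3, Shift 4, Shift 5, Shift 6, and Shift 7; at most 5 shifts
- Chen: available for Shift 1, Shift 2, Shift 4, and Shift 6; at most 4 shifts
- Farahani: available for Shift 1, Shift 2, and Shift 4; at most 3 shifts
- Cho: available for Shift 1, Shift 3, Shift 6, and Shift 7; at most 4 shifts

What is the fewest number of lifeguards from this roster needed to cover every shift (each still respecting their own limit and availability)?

2

7 slots to fill and no one can take more than 5, so at least ⌈7/5⌉ = 2 lifeguards are needed.
Baptiste and Wu alone can cover everything: Shift 1→Wu, Shift 2→Wu, Shift 3→Baptiste, Shift 4→Wu, Shift 5→Wu, Shift 6→Baptiste, Shift 7→Wu.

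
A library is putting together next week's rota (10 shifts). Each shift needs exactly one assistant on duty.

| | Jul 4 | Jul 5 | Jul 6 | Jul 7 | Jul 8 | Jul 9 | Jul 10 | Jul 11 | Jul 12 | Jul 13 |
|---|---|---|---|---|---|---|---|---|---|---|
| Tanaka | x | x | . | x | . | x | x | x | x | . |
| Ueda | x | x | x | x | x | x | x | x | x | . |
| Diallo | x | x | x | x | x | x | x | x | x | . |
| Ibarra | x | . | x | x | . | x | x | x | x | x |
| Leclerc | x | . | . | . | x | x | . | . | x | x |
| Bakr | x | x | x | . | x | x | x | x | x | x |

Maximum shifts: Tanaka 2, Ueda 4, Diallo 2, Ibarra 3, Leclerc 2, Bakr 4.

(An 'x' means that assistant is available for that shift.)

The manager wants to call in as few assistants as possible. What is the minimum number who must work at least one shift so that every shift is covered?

10 slots to fill and no one can take more than 4, so at least ⌈10/4⌉ = 3 assistants are needed.
Tanaka, Ueda, and Bakr alone can cover everything: Jul 4→Tanaka, Jul 5→Ueda, Jul 6→Ueda, Jul 7→Tanaka, Jul 8→Ueda, Jul 9→Ueda, Jul 10→Bakr, Jul 11→Bakr, Jul 12→Bakr, Jul 13→Bakr.

3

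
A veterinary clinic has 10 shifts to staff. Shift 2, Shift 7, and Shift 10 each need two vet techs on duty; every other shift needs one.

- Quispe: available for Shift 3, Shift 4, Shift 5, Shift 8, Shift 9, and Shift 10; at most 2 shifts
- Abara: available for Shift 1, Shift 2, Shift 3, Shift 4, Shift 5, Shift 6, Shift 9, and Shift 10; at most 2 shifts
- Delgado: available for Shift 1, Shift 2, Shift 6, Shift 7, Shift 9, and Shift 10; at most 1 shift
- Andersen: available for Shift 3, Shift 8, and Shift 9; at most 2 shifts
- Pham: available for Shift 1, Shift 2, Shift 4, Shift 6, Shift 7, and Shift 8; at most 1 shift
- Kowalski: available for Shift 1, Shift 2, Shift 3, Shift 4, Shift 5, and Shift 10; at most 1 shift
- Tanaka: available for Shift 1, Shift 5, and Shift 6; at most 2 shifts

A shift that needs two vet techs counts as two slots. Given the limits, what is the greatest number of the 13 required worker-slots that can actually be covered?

11

Total capacity across all vet techs is 2+2+1+2+1+1+2 = 11, and 13 slots are needed, so at most 11 can be filled.
An assignment achieving 11: Shift 1→Tanaka, Shift 2→Abara+Kowalski, Shift 3→Andersen, Shift 4→Quispe, Shift 5→Abara, Shift 6→Tanaka, Shift 7→Delgado+Pham, Shift 8→Quispe, Shift 9→Andersen.
Loads: Quispe 2/2, Abara 2/2, Delgado 1/1, Andersen 2/2, Pham 1/1, Kowalski 1/1, Tanaka 2/2.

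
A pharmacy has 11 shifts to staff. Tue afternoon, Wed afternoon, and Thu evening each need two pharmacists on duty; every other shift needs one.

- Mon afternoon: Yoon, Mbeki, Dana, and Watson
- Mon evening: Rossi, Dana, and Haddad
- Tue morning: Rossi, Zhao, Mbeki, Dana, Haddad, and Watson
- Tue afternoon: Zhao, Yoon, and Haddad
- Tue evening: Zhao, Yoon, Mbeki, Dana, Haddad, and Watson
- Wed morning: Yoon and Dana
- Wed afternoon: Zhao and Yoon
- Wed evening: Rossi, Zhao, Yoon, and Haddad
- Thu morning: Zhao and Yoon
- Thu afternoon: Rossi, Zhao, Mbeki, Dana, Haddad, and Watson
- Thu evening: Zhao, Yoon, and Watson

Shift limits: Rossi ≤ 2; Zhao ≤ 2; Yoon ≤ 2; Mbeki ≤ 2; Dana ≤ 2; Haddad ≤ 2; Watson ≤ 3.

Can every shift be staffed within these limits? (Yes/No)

No

Total capacity is 15 and 14 slots are needed, so capacity alone doesn't rule it out.
Shifts {Tue afternoon, Wed afternoon, Thu morning, Thu evening} need 7 worker-slots in total, but the pharmacists available for any of those shifts (Zhao, Yoon, Haddad, and Watson) can supply at most 6 among them. So no valid schedule exists.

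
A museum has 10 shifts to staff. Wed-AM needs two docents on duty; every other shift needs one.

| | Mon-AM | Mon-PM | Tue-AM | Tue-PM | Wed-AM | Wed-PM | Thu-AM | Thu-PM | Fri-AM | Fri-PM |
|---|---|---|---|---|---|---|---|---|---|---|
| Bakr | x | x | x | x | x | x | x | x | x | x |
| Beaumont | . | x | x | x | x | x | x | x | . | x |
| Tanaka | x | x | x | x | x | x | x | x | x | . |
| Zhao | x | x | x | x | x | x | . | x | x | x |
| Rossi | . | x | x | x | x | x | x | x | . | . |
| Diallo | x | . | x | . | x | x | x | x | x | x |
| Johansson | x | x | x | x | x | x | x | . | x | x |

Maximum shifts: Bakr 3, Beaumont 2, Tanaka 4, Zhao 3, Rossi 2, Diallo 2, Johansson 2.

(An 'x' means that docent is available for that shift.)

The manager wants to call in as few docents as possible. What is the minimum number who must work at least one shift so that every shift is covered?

4

11 slots to fill and no one can take more than 4, so at least ⌈11/4⌉ = 3 docents are needed.
Any 3 docents together have capacity at most 4+3+3 = 10 < 11 slots, so 3 can never suffice.
Bakr, Beaumont, Tanaka, and Zhao alone can cover everything: Mon-AM→Bakr, Mon-PM→Beaumont, Tue-AM→Tanaka, Tue-PM→Tanaka, Wed-AM→Tanaka+Zhao, Wed-PM→Tanaka, Thu-AM→Bakr, Thu-PM→Zhao, Fri-AM→Bakr, Fri-PM→Beaumont.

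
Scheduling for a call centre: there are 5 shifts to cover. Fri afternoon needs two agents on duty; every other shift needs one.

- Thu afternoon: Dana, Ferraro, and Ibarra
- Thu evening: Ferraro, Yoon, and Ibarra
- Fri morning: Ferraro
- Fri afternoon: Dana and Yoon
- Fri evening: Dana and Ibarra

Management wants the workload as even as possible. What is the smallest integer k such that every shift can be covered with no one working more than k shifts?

2

With 4 agents and 6 worker-slots to fill, someone must work at least ⌈6/4⌉ = 2 shifts, so k ≥ 2.
k = 2 works: Thu afternoon→Ferraro, Thu evening→Yoon, Fri morning→Ferraro, Fri afternoon→Dana+Yoon, Fri evening→Dana.
Loads: Dana 2, Ferraro 2, Yoon 2, Ibarra 0 — all ≤ 2.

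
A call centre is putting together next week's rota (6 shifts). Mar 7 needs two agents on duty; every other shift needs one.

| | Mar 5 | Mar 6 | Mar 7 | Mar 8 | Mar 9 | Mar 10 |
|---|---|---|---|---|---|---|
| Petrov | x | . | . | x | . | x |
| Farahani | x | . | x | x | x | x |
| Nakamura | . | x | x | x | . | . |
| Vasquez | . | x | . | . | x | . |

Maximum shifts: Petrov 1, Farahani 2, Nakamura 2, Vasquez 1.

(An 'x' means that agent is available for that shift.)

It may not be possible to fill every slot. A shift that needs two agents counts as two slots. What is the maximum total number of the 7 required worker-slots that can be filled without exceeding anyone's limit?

6

Total capacity across all agents is 1+2+2+1 = 6, and 7 slots are needed, so at most 6 can be filled.
An assignment achieving 6: Mar 5→Petrov, Mar 6→Nakamura, Mar 7→Farahani+Nakamura, Mar 9→Vasquez, Mar 10→Farahani.
Loads: Petrov 1/1, Farahani 2/2, Nakamura 2/2, Vasquez 1/1.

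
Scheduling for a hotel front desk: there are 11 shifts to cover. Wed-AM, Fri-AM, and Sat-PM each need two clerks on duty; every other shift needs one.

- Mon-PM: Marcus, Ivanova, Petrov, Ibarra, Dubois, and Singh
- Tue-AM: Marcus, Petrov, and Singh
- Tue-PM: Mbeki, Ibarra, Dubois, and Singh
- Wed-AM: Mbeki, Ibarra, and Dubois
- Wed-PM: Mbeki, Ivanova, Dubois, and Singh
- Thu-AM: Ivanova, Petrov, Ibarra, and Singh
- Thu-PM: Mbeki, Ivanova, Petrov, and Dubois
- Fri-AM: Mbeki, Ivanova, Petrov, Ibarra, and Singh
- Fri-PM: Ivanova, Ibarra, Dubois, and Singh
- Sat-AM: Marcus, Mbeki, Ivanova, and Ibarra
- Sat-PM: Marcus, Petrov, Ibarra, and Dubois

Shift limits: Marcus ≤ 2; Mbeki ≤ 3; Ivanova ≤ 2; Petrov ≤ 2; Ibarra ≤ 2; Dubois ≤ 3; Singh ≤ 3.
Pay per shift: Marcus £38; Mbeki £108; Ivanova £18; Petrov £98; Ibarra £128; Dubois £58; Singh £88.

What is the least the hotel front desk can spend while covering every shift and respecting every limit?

£962

Picking the cheapest available clerk for each shift independently would cost £572, but that ignores the shift limits.
An optimal schedule: Mon-PM→Singh, Tue-AM→Marcus, Tue-PM→Dubois, Wed-AM→Dubois+Mbeki, Wed-PM→Ivanova, Thu-AM→Ivanova, Thu-PM→Dubois, Fri-AM→Singh+Petrov, Fri-PM→Singh, Sat-AM→Mbeki, Sat-PM→Marcus+Petrov.
Total: 88 + 38 + 58 + 58 + 108 + 18 + 18 + 58 + 88 + 98 + 88 + 108 + 38 + 98 = £962.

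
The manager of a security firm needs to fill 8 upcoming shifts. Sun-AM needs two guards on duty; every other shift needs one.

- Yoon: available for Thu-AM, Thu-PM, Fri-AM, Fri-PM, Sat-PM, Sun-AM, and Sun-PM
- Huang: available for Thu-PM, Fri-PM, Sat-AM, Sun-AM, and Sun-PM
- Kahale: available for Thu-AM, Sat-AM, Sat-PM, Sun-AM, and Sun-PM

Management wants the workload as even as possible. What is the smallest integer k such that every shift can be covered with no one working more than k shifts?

3

With 3 guards and 9 worker-slots to fill, someone must work at least ⌈9/3⌉ = 3 shifts, so k ≥ 3.
k = 3 works: Thu-AM→Yoon, Thu-PM→Yoon, Fri-AM→Yoon, Fri-PM→Huang, Sat-AM→Huang, Sat-PM→Kahale, Sun-AM→Huang+Kahale, Sun-PM→Kahale.
Loads: Yoon 3, Huang 3, Kahale 3 — all ≤ 3.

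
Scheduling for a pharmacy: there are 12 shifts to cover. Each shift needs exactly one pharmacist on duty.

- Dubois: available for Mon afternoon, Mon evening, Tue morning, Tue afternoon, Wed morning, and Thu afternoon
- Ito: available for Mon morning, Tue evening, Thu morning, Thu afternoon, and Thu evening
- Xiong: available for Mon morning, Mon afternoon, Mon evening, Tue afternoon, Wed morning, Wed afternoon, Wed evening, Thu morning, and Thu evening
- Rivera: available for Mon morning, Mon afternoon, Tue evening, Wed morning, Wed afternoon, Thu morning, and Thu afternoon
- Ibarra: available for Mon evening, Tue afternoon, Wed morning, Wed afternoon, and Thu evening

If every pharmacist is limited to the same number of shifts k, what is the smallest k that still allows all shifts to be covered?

3

With 5 pharmacists and 12 worker-slots to fill, someone must work at least ⌈12/5⌉ = 3 shifts, so k ≥ 3.
k = 3 works: Mon morning→Ito, Mon afternoon→Dubois, Mon evening→Dubois, Tue morning→Dubois, Tue afternoon→Xiong, Tue evening→Ito, Wed morning→Rivera, Wed afternoon→Xiong, Wed evening→Xiong, Thu morning→Ito, Thu afternoon→Rivera, Thu evening→Ibarra.
Loads: Dubois 3, Ito 3, Xiong 3, Rivera 2, Ibarra 1 — all ≤ 3.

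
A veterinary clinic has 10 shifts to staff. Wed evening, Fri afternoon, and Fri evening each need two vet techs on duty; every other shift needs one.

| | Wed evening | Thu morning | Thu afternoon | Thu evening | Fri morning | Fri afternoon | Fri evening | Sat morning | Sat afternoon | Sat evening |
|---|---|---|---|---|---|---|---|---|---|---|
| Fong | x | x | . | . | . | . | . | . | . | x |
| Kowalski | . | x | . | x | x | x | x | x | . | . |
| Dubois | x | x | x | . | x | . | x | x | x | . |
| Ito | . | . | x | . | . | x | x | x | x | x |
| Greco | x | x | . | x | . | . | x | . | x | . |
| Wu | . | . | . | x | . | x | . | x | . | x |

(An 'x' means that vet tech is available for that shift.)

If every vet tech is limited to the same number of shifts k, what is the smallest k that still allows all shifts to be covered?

3

With 6 vet techs and 13 worker-slots to fill, someone must work at least ⌈13/6⌉ = 3 shifts, so k ≥ 3.
k = 3 works: Wed evening→Fong+Dubois, Thu morning→Fong, Thu afternoon→Dubois, Thu evening→Kowalski, Fri morning→Kowalski, Fri afternoon→Kowalski+Ito, Fri evening→Ito+Greco, Sat morning→Ito, Sat afternoon→Dubois, Sat evening→Fong.
Loads: Fong 3, Kowalski 3, Dubois 3, Ito 3, Greco 1, Wu 0 — all ≤ 3.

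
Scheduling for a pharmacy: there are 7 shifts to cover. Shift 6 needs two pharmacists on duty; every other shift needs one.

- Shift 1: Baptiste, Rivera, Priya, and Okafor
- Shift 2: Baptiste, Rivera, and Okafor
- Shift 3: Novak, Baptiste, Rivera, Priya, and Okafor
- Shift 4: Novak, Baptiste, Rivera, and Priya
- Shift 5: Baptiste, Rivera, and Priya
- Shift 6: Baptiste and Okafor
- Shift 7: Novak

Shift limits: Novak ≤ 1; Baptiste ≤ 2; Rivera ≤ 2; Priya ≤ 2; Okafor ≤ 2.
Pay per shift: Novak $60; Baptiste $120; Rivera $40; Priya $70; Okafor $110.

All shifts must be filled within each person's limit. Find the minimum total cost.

$620

Shift 6 can only be covered by Baptiste and Okafor, so that assignment is forced.
Shift 7 can only be covered by Novak, so that assignment is forced.
Picking the cheapest available pharmacist for each shift independently would cost $490, but that ignores the shift limits.
An optimal schedule: Shift 1→Priya, Shift 2→Rivera, Shift 3→Okafor, Shift 4→Priya, Shift 5→Rivera, Shift 6→Okafor+Baptiste, Shift 7→Novak.
Total: 70 + 40 + 110 + 70 + 40 + 110 + 120 + 60 = $620.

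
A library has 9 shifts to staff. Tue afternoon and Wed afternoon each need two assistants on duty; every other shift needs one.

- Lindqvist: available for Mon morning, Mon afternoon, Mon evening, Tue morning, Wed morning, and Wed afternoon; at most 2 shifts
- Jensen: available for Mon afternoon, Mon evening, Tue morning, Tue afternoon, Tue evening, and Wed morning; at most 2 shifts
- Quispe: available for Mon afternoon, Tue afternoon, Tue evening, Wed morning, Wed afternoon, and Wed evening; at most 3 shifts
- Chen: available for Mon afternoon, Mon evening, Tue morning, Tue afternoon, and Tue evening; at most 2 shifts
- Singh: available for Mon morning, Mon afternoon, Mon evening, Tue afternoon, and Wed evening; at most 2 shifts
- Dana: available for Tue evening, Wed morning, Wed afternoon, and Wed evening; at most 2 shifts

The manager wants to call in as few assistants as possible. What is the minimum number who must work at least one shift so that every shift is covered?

11 slots to fill and no one can take more than 3, so at least ⌈11/3⌉ = 4 assistants are needed.
Any 4 assistants together have capacity at most 3+2+2+2 = 9 < 11 slots, so 4 can never suffice.
Lindqvist, Jensen, Quispe, Chen, and Singh alone can cover everything: Mon morning→Lindqvist, Mon afternoon→Singh, Mon evening→Chen, Tue morning→Jensen, Tue afternoon→Chen+Singh, Tue evening→Jensen, Wed morning→Quispe, Wed afternoon→Lindqvist+Quispe, Wed evening→Quispe.

5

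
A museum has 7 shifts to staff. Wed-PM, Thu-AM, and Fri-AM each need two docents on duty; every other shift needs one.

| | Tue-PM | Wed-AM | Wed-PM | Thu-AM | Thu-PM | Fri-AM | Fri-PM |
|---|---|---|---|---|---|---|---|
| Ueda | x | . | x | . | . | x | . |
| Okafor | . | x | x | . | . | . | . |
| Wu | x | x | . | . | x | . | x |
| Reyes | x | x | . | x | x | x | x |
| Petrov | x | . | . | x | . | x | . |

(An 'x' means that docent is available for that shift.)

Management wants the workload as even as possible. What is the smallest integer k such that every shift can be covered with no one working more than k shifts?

2

With 5 docents and 10 worker-slots to fill, someone must work at least ⌈10/5⌉ = 2 shifts, so k ≥ 2.
k = 2 works: Tue-PM→Petrov, Wed-AM→Okafor, Wed-PM→Ueda+Okafor, Thu-AM→Reyes+Petrov, Thu-PM→Wu, Fri-AM→Ueda+Reyes, Fri-PM→Wu.
Loads: Ueda 2, Okafor 2, Wu 2, Reyes 2, Petrov 2 — all ≤ 2.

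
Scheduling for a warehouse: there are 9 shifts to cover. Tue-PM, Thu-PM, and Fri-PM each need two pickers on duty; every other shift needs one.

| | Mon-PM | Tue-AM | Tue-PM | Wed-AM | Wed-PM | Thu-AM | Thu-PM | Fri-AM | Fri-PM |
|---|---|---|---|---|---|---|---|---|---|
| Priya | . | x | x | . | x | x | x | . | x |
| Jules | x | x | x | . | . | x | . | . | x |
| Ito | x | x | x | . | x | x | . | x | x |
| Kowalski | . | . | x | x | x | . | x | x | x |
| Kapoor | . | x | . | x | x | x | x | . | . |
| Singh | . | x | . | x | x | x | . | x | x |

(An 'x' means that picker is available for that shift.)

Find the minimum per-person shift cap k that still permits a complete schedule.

With 6 pickers and 12 worker-slots to fill, someone must work at least ⌈12/6⌉ = 2 shifts, so k ≥ 2.
k = 2 works: Mon-PM→Jules, Tue-AM→Kapoor, Tue-PM→Priya+Jules, Wed-AM→Kowalski, Wed-PM→Kapoor, Thu-AM→Singh, Thu-PM→Priya+Kowalski, Fri-AM→Ito, Fri-PM→Ito+Singh.
Loads: Priya 2, Jules 2, Ito 2, Kowalski 2, Kapoor 2, Singh 2 — all ≤ 2.

2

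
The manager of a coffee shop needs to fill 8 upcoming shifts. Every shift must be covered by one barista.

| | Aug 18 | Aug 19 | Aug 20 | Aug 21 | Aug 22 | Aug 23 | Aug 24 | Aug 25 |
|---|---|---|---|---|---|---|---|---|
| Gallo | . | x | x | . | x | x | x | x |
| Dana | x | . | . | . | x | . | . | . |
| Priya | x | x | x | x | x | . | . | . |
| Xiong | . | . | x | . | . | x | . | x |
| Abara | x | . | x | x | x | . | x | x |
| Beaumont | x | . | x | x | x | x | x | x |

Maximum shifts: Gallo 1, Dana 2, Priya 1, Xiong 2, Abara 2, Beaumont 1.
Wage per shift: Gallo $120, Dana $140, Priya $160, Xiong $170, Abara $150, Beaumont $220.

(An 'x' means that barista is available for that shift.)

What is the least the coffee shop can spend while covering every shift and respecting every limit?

$1200

Picking the cheapest available barista for each shift independently would cost $1010, but that ignores the shift limits.
An optimal schedule: Aug 18→Dana, Aug 19→Gallo, Aug 20→Abara, Aug 21→Priya, Aug 22→Dana, Aug 23→Xiong, Aug 24→Abara, Aug 25→Xiong.
Total: 140 + 120 + 150 + 160 + 140 + 170 + 150 + 170 = $1200.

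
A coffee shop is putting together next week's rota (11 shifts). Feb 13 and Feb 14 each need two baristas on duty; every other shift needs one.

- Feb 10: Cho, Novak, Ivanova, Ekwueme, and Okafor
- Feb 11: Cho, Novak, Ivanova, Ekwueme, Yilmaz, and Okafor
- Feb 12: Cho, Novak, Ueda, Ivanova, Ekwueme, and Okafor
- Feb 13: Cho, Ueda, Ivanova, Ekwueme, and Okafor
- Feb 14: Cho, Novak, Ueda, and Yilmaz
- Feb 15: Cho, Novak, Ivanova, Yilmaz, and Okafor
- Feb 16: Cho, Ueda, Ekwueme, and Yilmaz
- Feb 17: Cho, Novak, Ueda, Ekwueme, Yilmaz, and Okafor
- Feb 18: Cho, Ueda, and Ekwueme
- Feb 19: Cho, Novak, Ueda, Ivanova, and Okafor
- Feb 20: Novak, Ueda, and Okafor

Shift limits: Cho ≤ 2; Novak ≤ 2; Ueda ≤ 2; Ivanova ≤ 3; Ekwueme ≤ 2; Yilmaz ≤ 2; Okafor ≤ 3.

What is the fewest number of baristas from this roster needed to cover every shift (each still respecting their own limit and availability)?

6

13 slots to fill and no one can take more than 3, so at least ⌈13/3⌉ = 5 baristas are needed.
Any 5 baristas together have capacity at most 3+3+2+2+2 = 12 < 13 slots, so 5 can never suffice.
Cho, Novak, Ueda, Ivanova, Ekwueme, and Yilmaz alone can cover everything: Feb 10→Cho, Feb 11→Ivanova, Feb 12→Ekwueme, Feb 13→Ivanova+Ekwueme, Feb 14→Ueda+Yilmaz, Feb 15→Novak, Feb 16→Ueda, Feb 17→Yilmaz, Feb 18→Cho, Feb 19→Ivanova, Feb 20→Novak.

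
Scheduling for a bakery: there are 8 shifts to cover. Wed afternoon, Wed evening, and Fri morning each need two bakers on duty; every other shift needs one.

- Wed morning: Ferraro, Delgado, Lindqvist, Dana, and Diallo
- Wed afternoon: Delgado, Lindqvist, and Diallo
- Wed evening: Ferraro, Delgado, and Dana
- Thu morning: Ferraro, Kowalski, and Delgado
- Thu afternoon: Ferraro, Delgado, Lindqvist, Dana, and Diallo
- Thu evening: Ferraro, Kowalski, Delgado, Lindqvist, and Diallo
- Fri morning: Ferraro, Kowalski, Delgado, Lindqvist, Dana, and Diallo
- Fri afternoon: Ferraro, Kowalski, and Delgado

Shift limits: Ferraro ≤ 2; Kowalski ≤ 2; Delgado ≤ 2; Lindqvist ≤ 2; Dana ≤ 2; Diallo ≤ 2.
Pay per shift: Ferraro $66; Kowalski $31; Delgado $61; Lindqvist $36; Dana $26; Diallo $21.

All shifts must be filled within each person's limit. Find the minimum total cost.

$416

Picking the cheapest available baker for each shift independently would cost $316, but that ignores the shift limits.
An optimal schedule: Wed morning→Diallo, Wed afternoon→Diallo+Lindqvist, Wed evening→Dana+Delgado, Thu morning→Kowalski, Thu afternoon→Dana, Thu evening→Lindqvist, Fri morning→Delgado+Ferraro, Fri afternoon→Kowalski.
Total: 21 + 21 + 36 + 26 + 61 + 31 + 26 + 36 + 61 + 66 + 31 = $416.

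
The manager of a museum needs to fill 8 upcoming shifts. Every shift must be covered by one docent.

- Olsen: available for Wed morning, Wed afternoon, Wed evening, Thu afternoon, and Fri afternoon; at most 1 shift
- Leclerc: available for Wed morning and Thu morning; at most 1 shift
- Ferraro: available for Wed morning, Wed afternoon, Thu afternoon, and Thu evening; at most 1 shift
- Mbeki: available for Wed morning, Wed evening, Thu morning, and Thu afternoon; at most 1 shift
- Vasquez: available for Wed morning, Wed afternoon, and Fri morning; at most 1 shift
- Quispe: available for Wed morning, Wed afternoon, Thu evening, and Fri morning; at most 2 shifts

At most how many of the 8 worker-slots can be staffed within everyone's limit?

7

Total capacity across all docents is 1+1+1+1+1+2 = 7, and 8 slots are needed, so at most 7 can be filled.
An assignment achieving 7: Wed morning→Quispe, Wed afternoon→Quispe, Wed evening→Mbeki, Thu morning→Leclerc, Thu evening→Ferraro, Fri morning→Vasquez, Fri afternoon→Olsen.
Loads: Olsen 1/1, Leclerc 1/1, Ferraro 1/1, Mbeki 1/1, Vasquez 1/1, Quispe 2/2.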